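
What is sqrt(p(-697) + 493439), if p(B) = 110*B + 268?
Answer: sqrt(417037) ≈ 645.78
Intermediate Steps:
p(B) = 268 + 110*B
sqrt(p(-697) + 493439) = sqrt((268 + 110*(-697)) + 493439) = sqrt((268 - 76670) + 493439) = sqrt(-76402 + 493439) = sqrt(417037)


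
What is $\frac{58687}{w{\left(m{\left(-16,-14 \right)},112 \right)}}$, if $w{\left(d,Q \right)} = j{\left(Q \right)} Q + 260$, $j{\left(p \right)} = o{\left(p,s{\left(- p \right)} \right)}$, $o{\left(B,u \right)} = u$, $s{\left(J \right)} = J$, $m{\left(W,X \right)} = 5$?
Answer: $- \frac{58687}{12284} \approx -4.7775$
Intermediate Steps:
$j{\left(p \right)} = - p$
$w{\left(d,Q \right)} = 260 - Q^{2}$ ($w{\left(d,Q \right)} = - Q Q + 260 = - Q^{2} + 260 = 260 - Q^{2}$)
$\frac{58687}{w{\left(m{\left(-16,-14 \right)},112 \right)}} = \frac{58687}{260 - 112^{2}} = \frac{58687}{260 - 12544} = \frac{58687}{-12284} = 58687 \left(- \frac{1}{12284}\right) = - \frac{58687}{12284}$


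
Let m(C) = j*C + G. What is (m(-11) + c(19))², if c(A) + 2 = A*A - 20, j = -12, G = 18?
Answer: 239121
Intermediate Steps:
m(C) = 18 - 12*C (m(C) = -12*C + 18 = 18 - 12*C)
c(A) = -22 + A² (c(A) = -2 + (A*A - 20) = -2 + (A² - 20) = -2 + (-20 + A²) = -22 + A²)
(m(-11) + c(19))² = ((18 - 12*(-11)) + (-22 + 19²))² = ((18 + 132) + (-22 + 361))² = (150 + 339)² = 489² = 239121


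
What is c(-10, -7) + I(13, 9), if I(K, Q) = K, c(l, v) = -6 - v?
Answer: 14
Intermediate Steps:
c(-10, -7) + I(13, 9) = (-6 - 1*(-7)) + 13 = (-6 + 7) + 13 = 1 + 13 = 14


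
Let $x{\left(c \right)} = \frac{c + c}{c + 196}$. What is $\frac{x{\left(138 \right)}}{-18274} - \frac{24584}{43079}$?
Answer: $- \frac{37515181787}{65733341441} \approx -0.57072$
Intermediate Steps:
$x{\left(c \right)} = \frac{2 c}{196 + c}$
$\frac{x{\left(138 \right)}}{-18274} - \frac{24584}{43079} = \frac{2 \cdot 138 \frac{1}{196 + 138}}{-18274} - \frac{24584}{43079} = 2 \cdot 138 \cdot \frac{1}{334} \left(- \frac{1}{18274}\right) - \frac{24584}{43079} = \frac{138}{167} \left(- \frac{1}{18274}\right) - \frac{24584}{43079} = - \frac{69}{1525879} - \frac{24584}{43079} = - \frac{37515181787}{65733341441}$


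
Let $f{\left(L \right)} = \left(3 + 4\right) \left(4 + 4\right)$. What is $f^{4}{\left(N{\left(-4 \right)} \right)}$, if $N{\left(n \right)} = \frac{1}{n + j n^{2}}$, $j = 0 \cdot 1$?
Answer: $9834496$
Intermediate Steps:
$j = 0$
$N{\left(n \right)} = \frac{1}{n}$ ($N{\left(n \right)} = \frac{1}{n + 0 n^{2}} = \frac{1}{n + 0} = \frac{1}{n}$)
$f{\left(L \right)} = 56$ ($f{\left(L \right)} = 7 \cdot 8 = 56$)
$f^{4}{\left(N{\left(-4 \right)} \right)} = 56^{4} = 9834496$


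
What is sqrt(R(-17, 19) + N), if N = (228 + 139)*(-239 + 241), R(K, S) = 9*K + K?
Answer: 2*sqrt(141) ≈ 23.749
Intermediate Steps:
R(K, S) = 10*K
N = 734 (N = 367*2 = 734)
sqrt(R(-17, 19) + N) = sqrt(10*(-17) + 734) = sqrt(-170 + 734) = sqrt(564) = 2*sqrt(141)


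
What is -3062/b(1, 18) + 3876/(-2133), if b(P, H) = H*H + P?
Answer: -2596982/231075 ≈ -11.239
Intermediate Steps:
b(P, H) = P + H² (b(P, H) = H² + P = P + H²)
-3062/b(1, 18) + 3876/(-2133) = -3062/(1 + 18²) + 3876/(-2133) = -3062/(1 + 324) + 3876*(-1/2133) = -3062/325 - 1292/711 = -2596982/231075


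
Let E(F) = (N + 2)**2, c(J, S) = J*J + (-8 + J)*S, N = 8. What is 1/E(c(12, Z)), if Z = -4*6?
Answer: 1/100 ≈ 0.010000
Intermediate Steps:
Z = -24
c(J, S) = J**2 + S*(-8 + J)
E(F) = 100 (E(F) = (8 + 2)**2 = 10**2 = 100)
1/E(c(12, Z)) = 1/100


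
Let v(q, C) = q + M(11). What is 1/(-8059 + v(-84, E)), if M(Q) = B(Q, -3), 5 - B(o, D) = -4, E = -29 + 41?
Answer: -1/8134 ≈ -0.00012294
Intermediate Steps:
E = 12
B(o, D) = 9 (B(o, D) = 5 - 1*(-4) = 5 + 4 = 9)
M(Q) = 9
v(q, C) = 9 + q (v(q, C) = q + 9 = 9 + q)
1/(-8059 + v(-84, E)) = 1/(-8059 + (9 - 84)) = 1/(-8059 - 75) = 1/(-8134) = -1/8134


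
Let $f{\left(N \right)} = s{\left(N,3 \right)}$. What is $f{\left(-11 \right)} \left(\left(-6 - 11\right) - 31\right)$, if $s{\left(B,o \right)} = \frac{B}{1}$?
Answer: $528$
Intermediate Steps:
$s{\left(B,o \right)} = B$ ($s{\left(B,o \right)} = B 1 = B$)
$f{\left(N \right)} = N$
$f{\left(-11 \right)} \left(\left(-6 - 11\right) - 31\right) = - 11 \left(\left(-6 - 11\right) - 31\right) = - 11 \left(-17 - 31\right) = \left(-11\right) \left(-48\right) = 528$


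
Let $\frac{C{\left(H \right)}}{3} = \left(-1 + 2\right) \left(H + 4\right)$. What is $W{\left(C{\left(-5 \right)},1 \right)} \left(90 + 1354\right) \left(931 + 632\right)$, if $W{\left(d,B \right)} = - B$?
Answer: $-2256972$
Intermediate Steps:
$C{\left(H \right)} = 12 + 3 H$ ($C{\left(H \right)} = 3 \left(-1 + 2\right) \left(H + 4\right) = 3 \cdot 1 \left(4 + H\right) = 3 \left(4 + H\right) = 12 + 3 H$)
$W{\left(C{\left(-5 \right)},1 \right)} \left(90 + 1354\right) \left(931 + 632\right) = \left(-1\right) 1 \left(90 + 1354\right) \left(931 + 632\right) = - 1444 \cdot 1563 = \left(-1\right) 2256972 = -2256972$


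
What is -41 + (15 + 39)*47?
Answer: 2497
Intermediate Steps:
-41 + (15 + 39)*47 = -41 + 54*47 = -41 + 2538 = 2497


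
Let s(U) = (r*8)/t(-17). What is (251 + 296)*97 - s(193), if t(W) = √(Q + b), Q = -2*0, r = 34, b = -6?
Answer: 53059 + 136*I*√6/3 ≈ 53059.0 + 111.04*I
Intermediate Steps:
Q = 0
t(W) = I*√6 (t(W) = √(0 - 6) = √(-6) = I*√6)
s(U) = -136*I*√6/3 (s(U) = (34*8)/((I*√6)) = 272*(-I*√6/6) = -136*I*√6/3)
(251 + 296)*97 - s(193) = (251 + 296)*97 - (-136)*I*√6/3 = 547*97 + 136*I*√6/3 = 53059 + 136*I*√6/3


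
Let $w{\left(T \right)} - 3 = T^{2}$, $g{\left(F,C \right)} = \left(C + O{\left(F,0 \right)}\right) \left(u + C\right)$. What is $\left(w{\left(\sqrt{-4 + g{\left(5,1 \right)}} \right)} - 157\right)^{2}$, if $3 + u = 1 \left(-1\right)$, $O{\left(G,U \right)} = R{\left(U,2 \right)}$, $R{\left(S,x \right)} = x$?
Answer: $27889$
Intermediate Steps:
$O{\left(G,U \right)} = 2$
$u = -4$ ($u = -3 + 1 \left(-1\right) = -3 - 1 = -4$)
$g{\left(F,C \right)} = \left(-4 + C\right) \left(2 + C\right)$ ($g{\left(F,C \right)} = \left(C + 2\right) \left(-4 + C\right) = \left(2 + C\right) \left(-4 + C\right) = \left(-4 + C\right) \left(2 + C\right)$)
$w{\left(T \right)} = 3 + T^{2}$
$\left(w{\left(\sqrt{-4 + g{\left(5,1 \right)}} \right)} - 157\right)^{2} = \left(\left(3 + \left(\sqrt{-4 - \left(10 - 1\right)}\right)^{2}\right) - 157\right)^{2} = \left(\left(3 + \left(\sqrt{-4 - 9}\right)^{2}\right) - 157\right)^{2} = \left(\left(3 + \left(\sqrt{-13}\right)^{2}\right) - 157\right)^{2} = \left(\left(3 + \left(i \sqrt{13}\right)^{2}\right) - 157\right)^{2} = \left(\left(3 - 13\right) - 157\right)^{2} = \left(-10 - 157\right)^{2} = \left(-167\right)^{2} = 27889$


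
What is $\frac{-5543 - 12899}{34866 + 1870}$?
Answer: $- \frac{9221}{18368} \approx -0.50201$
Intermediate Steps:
$\frac{-5543 - 12899}{34866 + 1870} = - \frac{18442}{36736} = \left(-18442\right) \frac{1}{36736} = - \frac{9221}{18368}$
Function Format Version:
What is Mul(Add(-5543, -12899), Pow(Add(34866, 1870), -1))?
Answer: Rational(-9221, 18368) ≈ -0.50201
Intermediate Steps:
Mul(Add(-5543, -12899), Pow(Add(34866, 1870), -1)) = Mul(-18442, Pow(36736, -1)) = Mul(-18442, Rational(1, 36736)) = Rational(-9221, 18368)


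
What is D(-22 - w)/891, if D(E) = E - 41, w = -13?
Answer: -50/891 ≈ -0.056117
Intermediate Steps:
D(E) = -41 + E
D(-22 - w)/891 = (-41 + (-22 - 1*(-13)))/891 = (-41 + (-22 + 13))*(1/891) = (-41 - 9)*(1/891) = -50*1/891 = -50/891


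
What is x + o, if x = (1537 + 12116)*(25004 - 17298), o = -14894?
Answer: 105195124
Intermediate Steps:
x = 105210018 (x = 13653*7706 = 105210018)
x + o = 105210018 - 14894 = 105195124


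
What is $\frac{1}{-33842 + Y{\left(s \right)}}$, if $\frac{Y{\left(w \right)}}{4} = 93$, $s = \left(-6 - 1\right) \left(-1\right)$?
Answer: $- \frac{1}{33470} \approx -2.9877 \cdot 10^{-5}$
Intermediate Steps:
$s = 7$ ($s = \left(-7\right) \left(-1\right) = 7$)
$Y{\left(w \right)} = 372$ ($Y{\left(w \right)} = 4 \cdot 93 = 372$)
$\frac{1}{-33842 + Y{\left(s \right)}} = \frac{1}{-33842 + 372} = \frac{1}{-33470} = - \frac{1}{33470}$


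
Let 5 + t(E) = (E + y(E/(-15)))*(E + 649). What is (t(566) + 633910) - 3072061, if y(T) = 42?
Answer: -1699436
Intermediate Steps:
t(E) = -5 + (42 + E)*(649 + E) (t(E) = -5 + (E + 42)*(E + 649) = -5 + (42 + E)*(649 + E))
(t(566) + 633910) - 3072061 = ((27253 + 566**2 + 691*566) + 633910) - 3072061 = ((27253 + 320356 + 391106) + 633910) - 3072061 = (738715 + 633910) - 3072061 = 1372625 - 3072061 = -1699436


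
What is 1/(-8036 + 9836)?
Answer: 1/1800 ≈ 0.00055556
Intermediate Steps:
1/(-8036 + 9836) = 1/1800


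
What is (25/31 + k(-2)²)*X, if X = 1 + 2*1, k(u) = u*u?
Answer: 1563/31 ≈ 50.419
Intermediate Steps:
k(u) = u²
X = 3 (X = 1 + 2 = 3)
(25/31 + k(-2)²)*X = (25/31 + ((-2)²)²)*3 = (25*(1/31) + 4²)*3 = (25/31 + 16)*3 = (521/31)*3 = 1563/31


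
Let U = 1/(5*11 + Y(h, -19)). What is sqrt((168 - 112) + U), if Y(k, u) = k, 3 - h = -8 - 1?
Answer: 3*sqrt(27939)/67 ≈ 7.4843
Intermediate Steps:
h = 12 (h = 3 - (-8 - 1) = 3 - 1*(-9) = 3 + 9 = 12)
U = 1/67 (U = 1/(5*11 + 12) = 1/(55 + 12) = 1/67 ≈ 0.014925)
sqrt((168 - 112) + U) = sqrt((168 - 112) + 1/67) = sqrt(56 + 1/67) = sqrt(3753/67) = 3*sqrt(27939)/67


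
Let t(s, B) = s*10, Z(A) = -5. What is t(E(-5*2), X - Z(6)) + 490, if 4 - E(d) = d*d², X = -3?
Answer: 10530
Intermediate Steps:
E(d) = 4 - d³ (E(d) = 4 - d*d² = 4 - d³)
t(s, B) = 10*s
t(E(-5*2), X - Z(6)) + 490 = 10*(4 - (-5*2)³) + 490 = 10*(4 - 1*(-10)³) + 490 = 10*(4 - 1*(-1000)) + 490 = 10*(4 + 1000) + 490 = 10*1004 + 490 = 10040 + 490 = 10530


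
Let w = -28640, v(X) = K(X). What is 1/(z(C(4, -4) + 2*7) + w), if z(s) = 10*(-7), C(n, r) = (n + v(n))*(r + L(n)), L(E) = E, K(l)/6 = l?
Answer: -1/28710 ≈ -3.4831e-5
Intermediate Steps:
K(l) = 6*l
v(X) = 6*X
C(n, r) = 7*n*(n + r) (C(n, r) = (n + 6*n)*(r + n) = (7*n)*(n + r) = 7*n*(n + r))
z(s) = -70
1/(z(C(4, -4) + 2*7) + w) = 1/(-70 - 28640) = 1/(-28710) = -1/28710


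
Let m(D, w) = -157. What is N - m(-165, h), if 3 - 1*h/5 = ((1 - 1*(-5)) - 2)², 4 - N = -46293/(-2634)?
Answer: 125927/878 ≈ 143.42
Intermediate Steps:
N = -11919/878 (N = 4 - (-46293)/(-2634) = 4 - (-46293)*(-1)/2634 = 4 - 1*15431/878 = 4 - 15431/878 = -11919/878 ≈ -13.575)
h = -65 (h = 15 - 5*((1 - 1*(-5)) - 2)² = 15 - 5*((1 + 5) - 2)² = 15 - 5*(6 - 2)² = 15 - 5*4² = 15 - 5*16 = 15 - 80 = -65)
N - m(-165, h) = -11919/878 - 1*(-157) = -11919/878 + 157 = 125927/878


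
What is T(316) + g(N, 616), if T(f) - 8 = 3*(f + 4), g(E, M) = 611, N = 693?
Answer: 1579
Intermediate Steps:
T(f) = 20 + 3*f (T(f) = 8 + 3*(f + 4) = 8 + 3*(4 + f) = 8 + (12 + 3*f) = 20 + 3*f)
T(316) + g(N, 616) = (20 + 3*316) + 611 = (20 + 948) + 611 = 968 + 611 = 1579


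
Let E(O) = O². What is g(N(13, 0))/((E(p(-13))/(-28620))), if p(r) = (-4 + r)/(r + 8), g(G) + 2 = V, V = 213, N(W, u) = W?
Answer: -150970500/289 ≈ -5.2239e+5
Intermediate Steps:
g(G) = 211 (g(G) = -2 + 213 = 211)
p(r) = (-4 + r)/(8 + r)
g(N(13, 0))/((E(p(-13))/(-28620))) = 211/((((-4 - 13)/(8 - 13))²/(-28620))) = 211/(((-17/(-5))²*(-1/28620))) = 211/(((-⅕*(-17))²*(-1/28620))) = 211/(((17/5)²*(-1/28620))) = 211/(((289/25)*(-1/28620))) = 211/(-289/715500) = 211*(-715500/289) = -150970500/289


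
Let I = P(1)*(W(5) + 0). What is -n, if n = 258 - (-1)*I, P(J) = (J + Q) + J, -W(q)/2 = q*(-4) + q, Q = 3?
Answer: -408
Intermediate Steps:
W(q) = 6*q (W(q) = -2*(q*(-4) + q) = -2*(-4*q + q) = -(-6)*q = 6*q)
P(J) = 3 + 2*J (P(J) = (J + 3) + J = (3 + J) + J = 3 + 2*J)
I = 150 (I = (3 + 2*1)*(6*5 + 0) = (3 + 2)*(30 + 0) = 5*30 = 150)
n = 408 (n = 258 - (-1)*150 = 258 - 1*(-150) = 258 + 150 = 408)
-n = -1*408 = -408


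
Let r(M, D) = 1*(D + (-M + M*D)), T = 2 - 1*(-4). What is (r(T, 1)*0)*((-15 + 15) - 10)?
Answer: 0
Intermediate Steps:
T = 6 (T = 2 + 4 = 6)
r(M, D) = D - M + D*M (r(M, D) = 1*(D + (-M + D*M)) = 1*(D - M + D*M) = D - M + D*M)
(r(T, 1)*0)*((-15 + 15) - 10) = ((1 - 1*6 + 1*6)*0)*((-15 + 15) - 10) = ((1 - 6 + 6)*0)*(0 - 10) = (1*0)*(-10) = 0*(-10) = 0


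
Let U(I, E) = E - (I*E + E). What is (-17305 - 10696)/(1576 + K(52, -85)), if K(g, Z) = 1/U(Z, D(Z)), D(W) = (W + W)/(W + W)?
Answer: -2380085/133961 ≈ -17.767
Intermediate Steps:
D(W) = 1 (D(W) = (2*W)/((2*W)) = (2*W)*(1/(2*W)) = 1)
U(I, E) = -E*I (U(I, E) = E - (E*I + E) = E - (E + E*I) = E + (-E - E*I) = -E*I)
K(g, Z) = -1/Z (K(g, Z) = 1/(-1*1*Z) = 1/(-Z) = -1/Z)
(-17305 - 10696)/(1576 + K(52, -85)) = (-17305 - 10696)/(1576 - 1/(-85)) = -28001/(1576 - 1*(-1/85)) = -28001/(1576 + 1/85) = -28001/133961/85 = -28001*85/133961 = -2380085/133961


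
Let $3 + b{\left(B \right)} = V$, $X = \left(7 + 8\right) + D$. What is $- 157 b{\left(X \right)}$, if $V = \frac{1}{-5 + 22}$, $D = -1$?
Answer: $\frac{7850}{17} \approx 461.76$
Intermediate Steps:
$V = \frac{1}{17} \approx 0.058824$
$X = 14$ ($X = \left(7 + 8\right) - 1 = 15 - 1 = 14$)
$b{\left(B \right)} = - \frac{50}{17}$ ($b{\left(B \right)} = -3 + \frac{1}{17} = - \frac{50}{17}$)
$- 157 b{\left(X \right)} = \left(-157\right) \left(- \frac{50}{17}\right) = \frac{7850}{17}$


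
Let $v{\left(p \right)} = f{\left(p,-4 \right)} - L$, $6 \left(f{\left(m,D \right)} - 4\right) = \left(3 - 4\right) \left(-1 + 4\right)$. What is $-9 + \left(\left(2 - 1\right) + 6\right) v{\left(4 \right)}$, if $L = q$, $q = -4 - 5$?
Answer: $\frac{157}{2} \approx 78.5$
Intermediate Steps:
$f{\left(m,D \right)} = \frac{7}{2}$ ($f{\left(m,D \right)} = 4 + \frac{\left(3 - 4\right) \left(-1 + 4\right)}{6} = 4 + \frac{\left(-1\right) 3}{6} = 4 + \frac{1}{6} \left(-3\right) = 4 - \frac{1}{2} = \frac{7}{2}$)
$q = -9$
$L = -9$
$v{\left(p \right)} = \frac{25}{2}$ ($v{\left(p \right)} = \frac{7}{2} - -9 = \frac{7}{2} + 9 = \frac{25}{2}$)
$-9 + \left(\left(2 - 1\right) + 6\right) v{\left(4 \right)} = -9 + \left(\left(2 - 1\right) + 6\right) \frac{25}{2} = -9 + \left(1 + 6\right) \frac{25}{2} = -9 + 7 \cdot \frac{25}{2} = -9 + \frac{175}{2} = \frac{157}{2}$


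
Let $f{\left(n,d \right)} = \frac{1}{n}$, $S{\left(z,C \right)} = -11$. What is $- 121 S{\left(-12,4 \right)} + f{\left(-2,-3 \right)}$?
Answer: $\frac{2661}{2} \approx 1330.5$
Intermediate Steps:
$- 121 S{\left(-12,4 \right)} + f{\left(-2,-3 \right)} = \left(-121\right) \left(-11\right) + \frac{1}{-2} = 1331 - \frac{1}{2} = \frac{2661}{2}$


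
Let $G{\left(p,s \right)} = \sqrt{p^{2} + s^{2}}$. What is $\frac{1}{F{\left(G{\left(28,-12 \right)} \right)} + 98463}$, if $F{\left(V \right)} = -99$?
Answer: $\frac{1}{98364} \approx 1.0166 \cdot 10^{-5}$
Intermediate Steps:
$\frac{1}{F{\left(G{\left(28,-12 \right)} \right)} + 98463} = \frac{1}{-99 + 98463} = \frac{1}{98364}$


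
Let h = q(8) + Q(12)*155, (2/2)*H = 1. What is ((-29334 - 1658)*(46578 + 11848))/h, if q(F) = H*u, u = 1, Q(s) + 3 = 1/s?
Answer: 21728863104/5413 ≈ 4.0142e+6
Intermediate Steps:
Q(s) = -3 + 1/s
H = 1
q(F) = 1 (q(F) = 1*1 = 1)
h = -5413/12 (h = 1 + (-3 + 1/12)*155 = 1 - 35/12*155 = 1 - 5425/12 = -5413/12 ≈ -451.08)
((-29334 - 1658)*(46578 + 11848))/h = ((-29334 - 1658)*(46578 + 11848))/(-5413/12) = -30992*58426*(-12/5413) = -1810738592*(-12/5413) = 21728863104/5413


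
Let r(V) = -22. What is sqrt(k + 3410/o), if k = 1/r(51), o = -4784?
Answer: I*sqrt(131237678)/13156 ≈ 0.87077*I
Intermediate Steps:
k = -1/22 (k = 1/(-22) = -1/22 ≈ -0.045455)
sqrt(k + 3410/o) = sqrt(-1/22 + 3410/(-4784)) = sqrt(-1/22 + 3410*(-1/4784)) = sqrt(-1/22 - 1705/2392) = sqrt(-19951/26312) = I*sqrt(131237678)/13156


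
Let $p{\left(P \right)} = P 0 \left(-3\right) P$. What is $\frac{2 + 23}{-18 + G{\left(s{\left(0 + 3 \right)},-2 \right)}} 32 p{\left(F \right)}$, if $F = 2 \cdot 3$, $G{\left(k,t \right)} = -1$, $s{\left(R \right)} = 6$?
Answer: $0$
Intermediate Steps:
$F = 6$
$p{\left(P \right)} = 0$ ($p{\left(P \right)} = 0 \left(-3\right) P = 0 P = 0$)
$\frac{2 + 23}{-18 + G{\left(s{\left(0 + 3 \right)},-2 \right)}} 32 p{\left(F \right)} = \frac{2 + 23}{-18 - 1} \cdot 32 \cdot 0 = \frac{25}{-19} \cdot 32 \cdot 0 = 25 \left(- \frac{1}{19}\right) 32 \cdot 0 = \left(- \frac{25}{19}\right) 32 \cdot 0 = \left(- \frac{800}{19}\right) 0 = 0$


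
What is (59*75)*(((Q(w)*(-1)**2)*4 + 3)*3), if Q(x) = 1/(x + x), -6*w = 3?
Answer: -13275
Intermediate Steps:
w = -1/2 (w = -1/6*3 = -1/2 ≈ -0.50000)
Q(x) = 1/(2*x)
(59*75)*(((Q(w)*(-1)**2)*4 + 3)*3) = (59*75)*((((1/(2*(-1/2)))*(-1)**2)*4 + 3)*3) = 4425*(((((1/2)*(-2))*1)*4 + 3)*3) = 4425*((-1*1*4 + 3)*3) = 4425*((-1*4 + 3)*3) = 4425*((-4 + 3)*3) = 4425*(-1*3) = 4425*(-3) = -13275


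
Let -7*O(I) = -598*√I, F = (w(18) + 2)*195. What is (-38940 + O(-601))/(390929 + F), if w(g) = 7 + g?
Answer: -19470/198097 + 299*I*√601/1386679 ≈ -0.098285 + 0.0052861*I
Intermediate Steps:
F = 5265 (F = ((7 + 18) + 2)*195 = (25 + 2)*195 = 27*195 = 5265)
O(I) = 598*√I/7 (O(I) = -(-598)*√I/7 = 598*√I/7)
(-38940 + O(-601))/(390929 + F) = (-38940 + 598*√(-601)/7)/(390929 + 5265) = (-38940 + 598*(I*√601)/7)/396194 = (-38940 + 598*I*√601/7)*(1/396194) = -19470/198097 + 299*I*√601/1386679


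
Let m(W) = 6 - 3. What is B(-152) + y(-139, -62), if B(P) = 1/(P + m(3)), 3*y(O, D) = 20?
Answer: 2977/447 ≈ 6.6600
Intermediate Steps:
y(O, D) = 20/3 (y(O, D) = (⅓)*20 = 20/3)
m(W) = 3
B(P) = 1/(3 + P) (B(P) = 1/(P + 3) = 1/(3 + P))
B(-152) + y(-139, -62) = 1/(3 - 152) + 20/3 = 1/(-149) + 20/3 = -1/149 + 20/3 = 2977/447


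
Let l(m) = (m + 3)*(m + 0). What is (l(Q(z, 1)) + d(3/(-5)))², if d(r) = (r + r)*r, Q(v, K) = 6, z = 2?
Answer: 1871424/625 ≈ 2994.3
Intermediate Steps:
l(m) = m*(3 + m) (l(m) = (3 + m)*m = m*(3 + m))
d(r) = 2*r² (d(r) = (2*r)*r = 2*r²)
(l(Q(z, 1)) + d(3/(-5)))² = (6*(3 + 6) + 2*(3/(-5))²)² = (6*9 + 2*(3*(-⅕))²)² = (54 + 2*(-⅗)²)² = (54 + 2*(9/25))² = (54 + 18/25)² = (1368/25)² = 1871424/625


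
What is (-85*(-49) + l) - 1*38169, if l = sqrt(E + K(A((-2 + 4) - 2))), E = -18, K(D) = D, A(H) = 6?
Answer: -34004 + 2*I*sqrt(3) ≈ -34004.0 + 3.4641*I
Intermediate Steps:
l = 2*I*sqrt(3) (l = sqrt(-18 + 6) = sqrt(-12) = 2*I*sqrt(3) ≈ 3.4641*I)
(-85*(-49) + l) - 1*38169 = (-85*(-49) + 2*I*sqrt(3)) - 1*38169 = (4165 + 2*I*sqrt(3)) - 38169 = -34004 + 2*I*sqrt(3)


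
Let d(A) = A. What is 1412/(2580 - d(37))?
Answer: 1412/2543 ≈ 0.55525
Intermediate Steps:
1412/(2580 - d(37)) = 1412/(2580 - 1*37) = 1412/(2580 - 37) = 1412/2543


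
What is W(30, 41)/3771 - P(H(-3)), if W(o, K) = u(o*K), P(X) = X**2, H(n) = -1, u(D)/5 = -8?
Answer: -3811/3771 ≈ -1.0106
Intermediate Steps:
u(D) = -40 (u(D) = 5*(-8) = -40)
W(o, K) = -40
W(30, 41)/3771 - P(H(-3)) = -40/3771 - 1*(-1)**2 = -40*1/3771 - 1*1 = -40/3771 - 1 = -3811/3771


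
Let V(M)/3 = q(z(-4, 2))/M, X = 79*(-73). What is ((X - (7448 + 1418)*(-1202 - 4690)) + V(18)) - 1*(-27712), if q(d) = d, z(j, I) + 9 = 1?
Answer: 156781247/3 ≈ 5.2260e+7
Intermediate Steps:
X = -5767
z(j, I) = -8 (z(j, I) = -9 + 1 = -8)
V(M) = -24/M (V(M) = 3*(-8/M) = -24/M)
((X - (7448 + 1418)*(-1202 - 4690)) + V(18)) - 1*(-27712) = ((-5767 - (7448 + 1418)*(-1202 - 4690)) - 24/18) - 1*(-27712) = ((-5767 - 8866*(-5892)) - 24*1/18) + 27712 = ((-5767 - 1*(-52238472)) - 4/3) + 27712 = ((-5767 + 52238472) - 4/3) + 27712 = (52232705 - 4/3) + 27712 = 156698111/3 + 27712 = 156781247/3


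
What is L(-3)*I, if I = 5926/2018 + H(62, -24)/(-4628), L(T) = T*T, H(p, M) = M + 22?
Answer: 61716519/2334826 ≈ 26.433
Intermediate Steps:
H(p, M) = 22 + M
L(T) = T²
I = 6857391/2334826 (I = 5926/2018 + (22 - 24)/(-4628) = 5926*(1/2018) - 2*(-1/4628) = 2963/1009 + 1/2314 = 6857391/2334826 ≈ 2.9370)
L(-3)*I = (-3)²*(6857391/2334826) = 9*(6857391/2334826) = 61716519/2334826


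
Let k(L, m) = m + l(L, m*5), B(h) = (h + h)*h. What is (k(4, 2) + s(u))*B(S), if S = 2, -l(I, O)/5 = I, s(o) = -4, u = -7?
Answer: -176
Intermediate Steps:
l(I, O) = -5*I
B(h) = 2*h**2 (B(h) = (2*h)*h = 2*h**2)
k(L, m) = m - 5*L
(k(4, 2) + s(u))*B(S) = ((2 - 5*4) - 4)*(2*2**2) = ((2 - 20) - 4)*(2*4) = (-18 - 4)*8 = -22*8 = -176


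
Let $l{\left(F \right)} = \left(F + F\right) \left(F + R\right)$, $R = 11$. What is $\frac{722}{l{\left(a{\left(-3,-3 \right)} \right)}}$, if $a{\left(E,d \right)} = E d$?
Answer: $\frac{361}{180} \approx 2.0056$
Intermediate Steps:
$l{\left(F \right)} = 2 F \left(11 + F\right)$ ($l{\left(F \right)} = \left(F + F\right) \left(F + 11\right) = 2 F \left(11 + F\right)$)
$\frac{722}{l{\left(a{\left(-3,-3 \right)} \right)}} = \frac{722}{2 \left(\left(-3\right) \left(-3\right)\right) \left(11 - -9\right)} = \frac{722}{2 \cdot 9 \left(11 + 9\right)} = \frac{722}{2 \cdot 9 \cdot 20} = \frac{722}{360} = 722 \cdot \frac{1}{360} = \frac{361}{180}$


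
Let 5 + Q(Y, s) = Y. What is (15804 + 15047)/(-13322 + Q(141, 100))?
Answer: -30851/13186 ≈ -2.3397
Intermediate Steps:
Q(Y, s) = -5 + Y
(15804 + 15047)/(-13322 + Q(141, 100)) = (15804 + 15047)/(-13322 + (-5 + 141)) = 30851/(-13322 + 136) = 30851/(-13186) = 30851*(-1/13186) = -30851/13186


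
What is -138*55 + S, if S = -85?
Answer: -7675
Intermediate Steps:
-138*55 + S = -138*55 - 85 = -7590 - 85 = -7675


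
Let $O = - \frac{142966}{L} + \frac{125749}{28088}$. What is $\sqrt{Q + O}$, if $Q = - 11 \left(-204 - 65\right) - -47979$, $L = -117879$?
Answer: $\frac{\sqrt{139619129086641030607590}}{1655492676} \approx 225.71$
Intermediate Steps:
$O = \frac{18838795379}{3310985352}$ ($O = - \frac{142966}{-117879} + \frac{125749}{28088} = \left(-142966\right) \left(- \frac{1}{117879}\right) + 125749 \cdot \frac{1}{28088} = \frac{142966}{117879} + \frac{125749}{28088} = \frac{18838795379}{3310985352} \approx 5.6898$)
$Q = 50938$ ($Q = \left(-11\right) \left(-269\right) + 47979 = 2959 + 47979 = 50938$)
$\sqrt{Q + O} = \sqrt{50938 + \frac{18838795379}{3310985352}} = \sqrt{\frac{168673810655555}{3310985352}} = \frac{\sqrt{139619129086641030607590}}{1655492676}$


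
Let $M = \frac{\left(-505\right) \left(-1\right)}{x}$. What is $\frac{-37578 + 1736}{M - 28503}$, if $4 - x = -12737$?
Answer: $\frac{228331461}{181578109} \approx 1.2575$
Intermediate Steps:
$x = 12741$ ($x = 4 - -12737 = 4 + 12737 = 12741$)
$M = \frac{505}{12741}$ ($M = \frac{\left(-505\right) \left(-1\right)}{12741} = 505 \cdot \frac{1}{12741} = \frac{505}{12741} \approx 0.039636$)
$\frac{-37578 + 1736}{M - 28503} = \frac{-37578 + 1736}{\frac{505}{12741} - 28503} = - \frac{35842}{- \frac{363156218}{12741}} = \left(-35842\right) \left(- \frac{12741}{363156218}\right) = \frac{228331461}{181578109}$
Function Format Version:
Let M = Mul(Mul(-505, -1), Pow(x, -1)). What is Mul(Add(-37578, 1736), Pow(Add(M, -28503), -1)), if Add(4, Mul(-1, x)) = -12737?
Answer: Rational(228331461, 181578109) ≈ 1.2575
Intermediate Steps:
x = 12741 (x = Add(4, Mul(-1, -12737)) = Add(4, 12737) = 12741)
M = Rational(505, 12741) (M = Mul(Mul(-505, -1), Pow(12741, -1)) = Mul(505, Rational(1, 12741)) = Rational(505, 12741) ≈ 0.039636)
Mul(Add(-37578, 1736), Pow(Add(M, -28503), -1)) = Mul(Add(-37578, 1736), Pow(Add(Rational(505, 12741), -28503), -1)) = Mul(-35842, Pow(Rational(-363156218, 12741), -1)) = Mul(-35842, Rational(-12741, 363156218)) = Rational(228331461, 181578109)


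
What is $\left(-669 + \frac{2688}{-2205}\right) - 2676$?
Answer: $- \frac{351353}{105} \approx -3346.2$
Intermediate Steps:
$\left(-669 + \frac{2688}{-2205}\right) - 2676 = \left(-669 + 2688 \left(- \frac{1}{2205}\right)\right) - 2676 = \left(-669 - \frac{128}{105}\right) - 2676 = - \frac{70373}{105} - 2676 = - \frac{351353}{105}$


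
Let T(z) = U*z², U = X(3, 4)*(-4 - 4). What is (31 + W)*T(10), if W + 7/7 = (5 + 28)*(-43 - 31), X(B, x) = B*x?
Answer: 23155200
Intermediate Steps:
W = -2443 (W = -1 + (5 + 28)*(-43 - 31) = -1 + 33*(-74) = -1 - 2442 = -2443)
U = -96 (U = (3*4)*(-4 - 4) = 12*(-8) = -96)
T(z) = -96*z²
(31 + W)*T(10) = (31 - 2443)*(-96*10²) = -(-231552)*100 = -2412*(-9600) = 23155200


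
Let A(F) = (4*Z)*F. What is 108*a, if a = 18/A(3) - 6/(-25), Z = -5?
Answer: -162/25 ≈ -6.4800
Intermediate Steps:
A(F) = -20*F (A(F) = (4*(-5))*F = -20*F)
a = -3/50 (a = 18/((-20*3)) - 6/(-25) = 18/(-60) - 6*(-1/25) = 18*(-1/60) + 6/25 = -3/10 + 6/25 = -3/50 ≈ -0.060000)
108*a = 108*(-3/50) = -162/25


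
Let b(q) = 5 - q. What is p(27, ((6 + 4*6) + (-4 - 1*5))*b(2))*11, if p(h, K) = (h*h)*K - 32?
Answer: 504845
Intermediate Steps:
p(h, K) = -32 + K*h² (p(h, K) = h²*K - 32 = K*h² - 32 = -32 + K*h²)
p(27, ((6 + 4*6) + (-4 - 1*5))*b(2))*11 = (-32 + (((6 + 4*6) + (-4 - 1*5))*(5 - 1*2))*27²)*11 = (-32 + (((6 + 24) + (-4 - 5))*(5 - 2))*729)*11 = (-32 + ((30 - 9)*3)*729)*11 = (-32 + (21*3)*729)*11 = (-32 + 63*729)*11 = (-32 + 45927)*11 = 45895*11 = 504845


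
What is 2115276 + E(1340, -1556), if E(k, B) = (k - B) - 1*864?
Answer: 2117308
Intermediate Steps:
E(k, B) = -864 + k - B (E(k, B) = (k - B) - 864 = -864 + k - B)
2115276 + E(1340, -1556) = 2115276 + (-864 + 1340 - 1*(-1556)) = 2115276 + (-864 + 1340 + 1556) = 2115276 + 2032 = 2117308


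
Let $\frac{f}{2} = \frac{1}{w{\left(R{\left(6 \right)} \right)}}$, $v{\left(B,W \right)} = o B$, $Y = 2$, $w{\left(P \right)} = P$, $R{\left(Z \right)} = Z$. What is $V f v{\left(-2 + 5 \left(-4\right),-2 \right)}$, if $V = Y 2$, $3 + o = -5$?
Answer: $\frac{704}{3} \approx 234.67$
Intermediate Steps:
$o = -8$ ($o = -3 - 5 = -8$)
$v{\left(B,W \right)} = - 8 B$
$f = \frac{1}{3}$ ($f = \frac{2}{6} = 2 \cdot \frac{1}{6} = \frac{1}{3} \approx 0.33333$)
$V = 4$ ($V = 2 \cdot 2 = 4$)
$V f v{\left(-2 + 5 \left(-4\right),-2 \right)} = 4 \cdot \frac{1}{3} \left(- 8 \left(-2 + 5 \left(-4\right)\right)\right) = \frac{4 \left(- 8 \left(-2 - 20\right)\right)}{3} = \frac{4 \left(\left(-8\right) \left(-22\right)\right)}{3} = \frac{4}{3} \cdot 176 = \frac{704}{3}$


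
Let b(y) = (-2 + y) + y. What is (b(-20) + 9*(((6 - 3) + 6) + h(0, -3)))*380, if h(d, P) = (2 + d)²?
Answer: 28500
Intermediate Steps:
b(y) = -2 + 2*y
(b(-20) + 9*(((6 - 3) + 6) + h(0, -3)))*380 = ((-2 + 2*(-20)) + 9*(((6 - 3) + 6) + (2 + 0)²))*380 = ((-2 - 40) + 9*((3 + 6) + 2²))*380 = (-42 + 9*(9 + 4))*380 = (-42 + 9*13)*380 = (-42 + 117)*380 = 75*380 = 28500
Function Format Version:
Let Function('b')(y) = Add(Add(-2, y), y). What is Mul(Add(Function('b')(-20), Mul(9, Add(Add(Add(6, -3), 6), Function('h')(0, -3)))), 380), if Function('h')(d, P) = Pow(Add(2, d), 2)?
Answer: 28500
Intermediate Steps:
Function('b')(y) = Add(-2, Mul(2, y))
Mul(Add(Function('b')(-20), Mul(9, Add(Add(Add(6, -3), 6), Function('h')(0, -3)))), 380) = Mul(Add(Add(-2, Mul(2, -20)), Mul(9, Add(Add(Add(6, -3), 6), Pow(Add(2, 0), 2)))), 380) = Mul(Add(Add(-2, -40), Mul(9, Add(Add(3, 6), Pow(2, 2)))), 380) = Mul(Add(-42, Mul(9, Add(9, 4))), 380) = Mul(Add(-42, Mul(9, 13)), 380) = Mul(Add(-42, 117), 380) = Mul(75, 380) = 28500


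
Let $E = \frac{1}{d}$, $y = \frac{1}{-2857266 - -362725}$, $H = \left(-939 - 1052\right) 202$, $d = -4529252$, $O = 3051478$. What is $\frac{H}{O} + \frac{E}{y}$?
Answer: $\frac{413603810981}{987208059604} \approx 0.41896$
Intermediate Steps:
$H = -402182$ ($H = \left(-1991\right) 202 = -402182$)
$y = - \frac{1}{2494541}$ ($y = \frac{1}{-2857266 + \left(-1998385 + 2361110\right)} = \frac{1}{-2857266 + 362725} = \frac{1}{-2494541} = - \frac{1}{2494541} \approx -4.0088 \cdot 10^{-7}$)
$E = - \frac{1}{4529252}$ ($E = \frac{1}{-4529252} = - \frac{1}{4529252} \approx -2.2079 \cdot 10^{-7}$)
$\frac{H}{O} + \frac{E}{y} = - \frac{402182}{3051478} - \frac{1}{4529252 \left(- \frac{1}{2494541}\right)} = \left(-402182\right) \frac{1}{3051478} - - \frac{356363}{647036} = - \frac{201091}{1525739} + \frac{356363}{647036} = \frac{413603810981}{987208059604}$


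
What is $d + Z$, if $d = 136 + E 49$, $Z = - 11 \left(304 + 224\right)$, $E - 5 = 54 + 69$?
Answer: $600$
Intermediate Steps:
$E = 128$ ($E = 5 + \left(54 + 69\right) = 5 + 123 = 128$)
$Z = -5808$ ($Z = \left(-11\right) 528 = -5808$)
$d = 6408$ ($d = 136 + 128 \cdot 49 = 136 + 6272 = 6408$)
$d + Z = 6408 - 5808 = 600$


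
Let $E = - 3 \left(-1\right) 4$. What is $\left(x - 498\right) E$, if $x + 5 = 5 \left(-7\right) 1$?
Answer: $-6456$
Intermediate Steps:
$x = -40$ ($x = -5 + 5 \left(-7\right) 1 = -5 - 35 = -40$)
$E = 12$ ($E = - \left(-3\right) 4 = \left(-1\right) \left(-12\right) = 12$)
$\left(x - 498\right) E = \left(-40 - 498\right) 12 = \left(-538\right) 12 = -6456$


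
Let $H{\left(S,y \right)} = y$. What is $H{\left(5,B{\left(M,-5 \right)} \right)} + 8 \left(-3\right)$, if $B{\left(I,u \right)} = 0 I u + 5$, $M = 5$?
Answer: $-19$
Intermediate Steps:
$B{\left(I,u \right)} = 5$ ($B{\left(I,u \right)} = 0 u + 5 = 0 + 5 = 5$)
$H{\left(5,B{\left(M,-5 \right)} \right)} + 8 \left(-3\right) = 5 + 8 \left(-3\right) = 5 - 24 = -19$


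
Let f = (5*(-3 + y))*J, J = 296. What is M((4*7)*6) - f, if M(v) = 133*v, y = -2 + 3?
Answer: 25304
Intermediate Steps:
y = 1
f = -2960 (f = (5*(-3 + 1))*296 = (5*(-2))*296 = -10*296 = -2960)
M((4*7)*6) - f = 133*((4*7)*6) - 1*(-2960) = 133*(28*6) + 2960 = 133*168 + 2960 = 22344 + 2960 = 25304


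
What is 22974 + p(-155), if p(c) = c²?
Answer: 46999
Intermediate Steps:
22974 + p(-155) = 22974 + (-155)² = 22974 + 24025 = 46999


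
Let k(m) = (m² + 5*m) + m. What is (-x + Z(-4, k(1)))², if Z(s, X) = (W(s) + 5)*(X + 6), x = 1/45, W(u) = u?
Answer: 341056/2025 ≈ 168.42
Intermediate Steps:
x = 1/45 ≈ 0.022222
k(m) = m² + 6*m
Z(s, X) = (5 + s)*(6 + X) (Z(s, X) = (s + 5)*(X + 6) = (5 + s)*(6 + X))
(-x + Z(-4, k(1)))² = (-1*1/45 + (30 + 5*(1*(6 + 1)) + 6*(-4) + (1*(6 + 1))*(-4)))² = (-1/45 + (30 + 5*(1*7) - 24 + (1*7)*(-4)))² = (-1/45 + (30 + 5*7 - 24 + 7*(-4)))² = (-1/45 + (30 + 35 - 24 - 28))² = (-1/45 + 13)² = (584/45)² = 341056/2025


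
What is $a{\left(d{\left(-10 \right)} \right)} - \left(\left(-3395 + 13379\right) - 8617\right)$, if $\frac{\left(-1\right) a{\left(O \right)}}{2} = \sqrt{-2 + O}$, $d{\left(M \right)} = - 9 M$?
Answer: $-1367 - 4 \sqrt{22} \approx -1385.8$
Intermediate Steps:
$a{\left(O \right)} = - 2 \sqrt{-2 + O}$
$a{\left(d{\left(-10 \right)} \right)} - \left(\left(-3395 + 13379\right) - 8617\right) = - 2 \sqrt{-2 - -90} - \left(\left(-3395 + 13379\right) - 8617\right) = - 2 \sqrt{-2 + 90} - \left(9984 - 8617\right) = - 2 \sqrt{88} - 1367 = - 2 \cdot 2 \sqrt{22} - 1367 = - 4 \sqrt{22} - 1367 = -1367 - 4 \sqrt{22}$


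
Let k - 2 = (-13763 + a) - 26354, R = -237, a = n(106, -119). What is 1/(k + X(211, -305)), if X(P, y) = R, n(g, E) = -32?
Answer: -1/40384 ≈ -2.4762e-5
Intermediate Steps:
a = -32
X(P, y) = -237
k = -40147 (k = 2 + ((-13763 - 32) - 26354) = 2 + (-13795 - 26354) = 2 - 40149 = -40147)
1/(k + X(211, -305)) = 1/(-40147 - 237) = 1/(-40384) = -1/40384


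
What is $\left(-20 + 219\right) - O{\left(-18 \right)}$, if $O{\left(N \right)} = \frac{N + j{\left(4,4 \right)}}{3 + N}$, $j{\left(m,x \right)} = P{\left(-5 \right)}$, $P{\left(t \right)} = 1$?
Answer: $\frac{2968}{15} \approx 197.87$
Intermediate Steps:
$j{\left(m,x \right)} = 1$
$O{\left(N \right)} = \frac{1 + N}{3 + N}$ ($O{\left(N \right)} = \frac{N + 1}{3 + N} = \frac{1 + N}{3 + N}$)
$\left(-20 + 219\right) - O{\left(-18 \right)} = \left(-20 + 219\right) - \frac{1 - 18}{3 - 18} = 199 - \frac{1}{-15} \left(-17\right) = 199 - \left(- \frac{1}{15}\right) \left(-17\right) = 199 - \frac{17}{15} = \frac{2968}{15}$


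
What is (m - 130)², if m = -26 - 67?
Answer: 49729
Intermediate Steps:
m = -93
(m - 130)² = (-93 - 130)² = (-223)² = 49729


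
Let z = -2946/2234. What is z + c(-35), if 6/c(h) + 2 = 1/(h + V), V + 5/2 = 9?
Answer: -276441/64786 ≈ -4.2670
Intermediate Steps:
V = 13/2 (V = -5/2 + 9 = 13/2 ≈ 6.5000)
c(h) = 6/(-2 + 1/(13/2 + h)) (c(h) = 6/(-2 + 1/(h + 13/2)) = 6/(-2 + 1/(13/2 + h)))
z = -1473/1117 (z = -2946*1/2234 = -1473/1117 ≈ -1.3187)
z + c(-35) = -1473/1117 + 3*(-13 - 2*(-35))/(2*(6 - 35)) = -1473/1117 + (3/2)*(-13 + 70)/(-29) = -1473/1117 + (3/2)*(-1/29)*57 = -1473/1117 - 171/58 = -276441/64786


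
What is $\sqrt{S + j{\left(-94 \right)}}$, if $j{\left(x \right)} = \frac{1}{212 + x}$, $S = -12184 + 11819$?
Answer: $\frac{i \sqrt{5082142}}{118} \approx 19.105 i$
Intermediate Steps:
$S = -365$
$\sqrt{S + j{\left(-94 \right)}} = \sqrt{-365 + \frac{1}{212 - 94}} = \sqrt{-365 + \frac{1}{118}} = \sqrt{- \frac{43069}{118}} = \frac{i \sqrt{5082142}}{118}$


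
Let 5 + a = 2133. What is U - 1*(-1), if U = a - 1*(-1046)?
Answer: 3175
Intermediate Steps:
a = 2128 (a = -5 + 2133 = 2128)
U = 3174 (U = 2128 - 1*(-1046) = 2128 + 1046 = 3174)
U - 1*(-1) = 3174 - 1*(-1) = 3174 + 1 = 3175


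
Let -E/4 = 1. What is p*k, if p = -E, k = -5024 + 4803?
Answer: -884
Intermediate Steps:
E = -4 (E = -4*1 = -4)
k = -221
p = 4 (p = -1*(-4) = 4)
p*k = 4*(-221) = -884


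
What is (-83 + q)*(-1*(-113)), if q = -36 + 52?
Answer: -7571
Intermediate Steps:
q = 16
(-83 + q)*(-1*(-113)) = (-83 + 16)*(-1*(-113)) = -67*113 = -7571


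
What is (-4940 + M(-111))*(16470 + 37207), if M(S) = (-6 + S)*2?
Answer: -277724798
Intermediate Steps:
M(S) = -12 + 2*S
(-4940 + M(-111))*(16470 + 37207) = (-4940 + (-12 + 2*(-111)))*(16470 + 37207) = (-4940 + (-12 - 222))*53677 = (-4940 - 234)*53677 = -5174*53677 = -277724798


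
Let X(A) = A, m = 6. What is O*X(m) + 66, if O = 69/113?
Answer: 7872/113 ≈ 69.664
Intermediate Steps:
O = 69/113 (O = 69*(1/113) = 69/113 ≈ 0.61062)
O*X(m) + 66 = (69/113)*6 + 66 = 414/113 + 66 = 7872/113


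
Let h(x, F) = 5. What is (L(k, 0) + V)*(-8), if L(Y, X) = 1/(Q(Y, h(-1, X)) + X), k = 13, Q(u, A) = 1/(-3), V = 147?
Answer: -1152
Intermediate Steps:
Q(u, A) = -1/3
L(Y, X) = 1/(-1/3 + X)
(L(k, 0) + V)*(-8) = (3/(-1 + 3*0) + 147)*(-8) = (3/(-1 + 0) + 147)*(-8) = (3/(-1) + 147)*(-8) = (3*(-1) + 147)*(-8) = (-3 + 147)*(-8) = 144*(-8) = -1152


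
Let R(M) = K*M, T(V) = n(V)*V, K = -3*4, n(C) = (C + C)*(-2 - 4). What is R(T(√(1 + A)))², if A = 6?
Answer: 1016064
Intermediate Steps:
n(C) = -12*C (n(C) = (2*C)*(-6) = -12*C)
K = -12
T(V) = -12*V² (T(V) = (-12*V)*V = -12*V²)
R(M) = -12*M
R(T(√(1 + A)))² = (-(-144)*(√(1 + 6))²)² = (-(-144)*(√7)²)² = (-(-144)*7)² = (-12*(-84))² = 1008² = 1016064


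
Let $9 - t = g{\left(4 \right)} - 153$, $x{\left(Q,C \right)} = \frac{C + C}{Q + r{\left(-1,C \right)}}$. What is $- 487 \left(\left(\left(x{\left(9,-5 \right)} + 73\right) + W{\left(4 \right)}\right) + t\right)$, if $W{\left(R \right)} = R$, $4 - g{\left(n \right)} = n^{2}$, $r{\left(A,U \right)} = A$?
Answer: $- \frac{486513}{4} \approx -1.2163 \cdot 10^{5}$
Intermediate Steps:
$g{\left(n \right)} = 4 - n^{2}$
$x{\left(Q,C \right)} = \frac{2 C}{-1 + Q}$ ($x{\left(Q,C \right)} = \frac{C + C}{Q - 1} = \frac{2 C}{-1 + Q}$)
$t = 174$ ($t = 9 - \left(\left(4 - 4^{2}\right) - 153\right) = 9 - \left(\left(4 - 16\right) - 153\right) = 9 - \left(-12 - 153\right) = 9 - -165 = 9 + 165 = 174$)
$- 487 \left(\left(\left(x{\left(9,-5 \right)} + 73\right) + W{\left(4 \right)}\right) + t\right) = - 487 \left(\left(\left(2 \left(-5\right) \frac{1}{-1 + 9} + 73\right) + 4\right) + 174\right) = - 487 \left(\left(\left(2 \left(-5\right) \frac{1}{8} + 73\right) + 4\right) + 174\right) = - 487 \left(\left(\left(- \frac{5}{4} + 73\right) + 4\right) + 174\right) = - 487 \left(\left(\frac{287}{4} + 4\right) + 174\right) = - 487 \left(\frac{303}{4} + 174\right) = \left(-487\right) \frac{999}{4} = - \frac{486513}{4}$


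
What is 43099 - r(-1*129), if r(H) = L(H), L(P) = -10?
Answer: 43109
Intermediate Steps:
r(H) = -10
43099 - r(-1*129) = 43099 - 1*(-10) = 43099 + 10 = 43109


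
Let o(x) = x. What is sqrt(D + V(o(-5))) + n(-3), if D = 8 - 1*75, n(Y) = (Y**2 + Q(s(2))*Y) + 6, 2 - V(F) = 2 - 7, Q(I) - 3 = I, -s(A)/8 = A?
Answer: 54 + 2*I*sqrt(15) ≈ 54.0 + 7.746*I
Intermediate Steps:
s(A) = -8*A
Q(I) = 3 + I
V(F) = 7 (V(F) = 2 - (2 - 7) = 2 - 1*(-5) = 2 + 5 = 7)
n(Y) = 6 + Y**2 - 13*Y (n(Y) = (Y**2 + (3 - 8*2)*Y) + 6 = (Y**2 + (3 - 16)*Y) + 6 = (Y**2 - 13*Y) + 6 = 6 + Y**2 - 13*Y)
D = -67 (D = 8 - 75 = -67)
sqrt(D + V(o(-5))) + n(-3) = sqrt(-67 + 7) + (6 + (-3)**2 - 13*(-3)) = sqrt(-60) + (6 + 9 + 39) = 2*I*sqrt(15) + 54 = 54 + 2*I*sqrt(15)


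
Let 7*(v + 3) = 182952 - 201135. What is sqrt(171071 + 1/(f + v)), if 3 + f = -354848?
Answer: 2*sqrt(267760742756385066)/2502161 ≈ 413.61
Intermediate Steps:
f = -354851 (f = -3 - 354848 = -354851)
v = -18204/7 (v = -3 + (182952 - 201135)/7 = -3 + (1/7)*(-18183) = -3 - 18183/7 = -18204/7 ≈ -2600.6)
sqrt(171071 + 1/(f + v)) = sqrt(171071 + 1/(-354851 - 18204/7)) = sqrt(171071 + 1/(-2502161/7)) = sqrt(171071 - 7/2502161) = sqrt(428047184424/2502161) = 2*sqrt(267760742756385066)/2502161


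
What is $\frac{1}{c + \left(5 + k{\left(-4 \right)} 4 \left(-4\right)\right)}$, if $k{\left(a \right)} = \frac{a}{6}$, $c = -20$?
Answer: $- \frac{3}{13} \approx -0.23077$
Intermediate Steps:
$k{\left(a \right)} = \frac{a}{6}$ ($k{\left(a \right)} = a \frac{1}{6} = \frac{a}{6}$)
$\frac{1}{c + \left(5 + k{\left(-4 \right)} 4 \left(-4\right)\right)} = \frac{1}{-20 + \left(5 + \frac{1}{6} \left(-4\right) 4 \left(-4\right)\right)} = \frac{1}{-20 + \left(5 - - \frac{32}{3}\right)} = \frac{1}{-20 + \left(5 + \frac{32}{3}\right)} = \frac{1}{-20 + \frac{47}{3}} = \frac{1}{- \frac{13}{3}} = - \frac{3}{13}$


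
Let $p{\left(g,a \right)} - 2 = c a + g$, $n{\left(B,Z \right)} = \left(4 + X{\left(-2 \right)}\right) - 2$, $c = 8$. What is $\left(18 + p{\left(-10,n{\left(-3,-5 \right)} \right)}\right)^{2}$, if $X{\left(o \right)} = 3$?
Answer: $2500$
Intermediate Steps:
$n{\left(B,Z \right)} = 5$ ($n{\left(B,Z \right)} = \left(4 + 3\right) - 2 = 7 - 2 = 5$)
$p{\left(g,a \right)} = 2 + g + 8 a$ ($p{\left(g,a \right)} = 2 + \left(8 a + g\right) = 2 + \left(g + 8 a\right) = 2 + g + 8 a$)
$\left(18 + p{\left(-10,n{\left(-3,-5 \right)} \right)}\right)^{2} = \left(18 + \left(2 - 10 + 8 \cdot 5\right)\right)^{2} = \left(18 + \left(2 - 10 + 40\right)\right)^{2} = \left(18 + 32\right)^{2} = 50^{2} = 2500$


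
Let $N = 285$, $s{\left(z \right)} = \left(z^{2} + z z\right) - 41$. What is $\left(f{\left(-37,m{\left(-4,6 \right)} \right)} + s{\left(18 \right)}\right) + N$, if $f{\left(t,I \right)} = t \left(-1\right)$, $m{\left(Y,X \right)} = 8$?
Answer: $929$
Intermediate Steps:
$f{\left(t,I \right)} = - t$
$s{\left(z \right)} = -41 + 2 z^{2}$ ($s{\left(z \right)} = \left(z^{2} + z^{2}\right) - 41 = 2 z^{2} - 41 = -41 + 2 z^{2}$)
$\left(f{\left(-37,m{\left(-4,6 \right)} \right)} + s{\left(18 \right)}\right) + N = \left(\left(-1\right) \left(-37\right) - \left(41 - 2 \cdot 18^{2}\right)\right) + 285 = \left(37 + \left(-41 + 2 \cdot 324\right)\right) + 285 = \left(37 + \left(-41 + 648\right)\right) + 285 = \left(37 + 607\right) + 285 = 644 + 285 = 929$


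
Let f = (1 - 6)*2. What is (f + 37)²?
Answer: 729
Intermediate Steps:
f = -10 (f = -5*2 = -10)
(f + 37)² = (-10 + 37)² = 27² = 729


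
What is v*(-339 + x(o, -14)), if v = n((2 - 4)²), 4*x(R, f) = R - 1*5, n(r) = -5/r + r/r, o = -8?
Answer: 1369/16 ≈ 85.563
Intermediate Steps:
n(r) = 1 - 5/r (n(r) = -5/r + 1 = 1 - 5/r)
x(R, f) = -5/4 + R/4 (x(R, f) = (R - 1*5)/4 = (R - 5)/4 = (-5 + R)/4 = -5/4 + R/4)
v = -¼ (v = (-5 + (2 - 4)²)/((2 - 4)²) = (-5 + (-2)²)/((-2)²) = (-5 + 4)/4 = (¼)*(-1) = -¼ ≈ -0.25000)
v*(-339 + x(o, -14)) = -(-339 + (-5/4 + (¼)*(-8)))/4 = -(-339 + (-5/4 - 2))/4 = -(-339 - 13/4)/4 = -¼*(-1369/4) = 1369/16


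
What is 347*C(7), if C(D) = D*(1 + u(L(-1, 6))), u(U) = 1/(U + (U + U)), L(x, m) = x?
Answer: 4858/3 ≈ 1619.3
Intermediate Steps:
u(U) = 1/(3*U) (u(U) = 1/(U + 2*U) = 1/(3*U))
C(D) = 2*D/3 (C(D) = D*(1 + (⅓)/(-1)) = D*(1 + (⅓)*(-1)) = D*(1 - ⅓) = D*(⅔) = 2*D/3)
347*C(7) = 347*((⅔)*7) = 347*(14/3) = 4858/3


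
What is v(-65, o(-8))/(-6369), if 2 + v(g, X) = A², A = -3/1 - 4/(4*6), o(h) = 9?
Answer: -289/229284 ≈ -0.0012604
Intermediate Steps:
A = -19/6 (A = -3*1 - 4/24 = -3 - 4*1/24 = -3 - ⅙ = -19/6 ≈ -3.1667)
v(g, X) = 289/36 (v(g, X) = -2 + (-19/6)² = -2 + 361/36 = 289/36)
v(-65, o(-8))/(-6369) = (289/36)/(-6369) = (289/36)*(-1/6369) = -289/229284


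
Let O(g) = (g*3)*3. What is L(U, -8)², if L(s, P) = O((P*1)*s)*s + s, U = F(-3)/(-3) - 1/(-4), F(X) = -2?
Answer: 511225/144 ≈ 3550.2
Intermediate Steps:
U = 11/12 (U = -2/(-3) - 1/(-4) = -2*(-⅓) - 1*(-¼) = ⅔ + ¼ = 11/12 ≈ 0.91667)
O(g) = 9*g (O(g) = (3*g)*3 = 9*g)
L(s, P) = s + 9*P*s² (L(s, P) = (9*((P*1)*s))*s + s = (9*(P*s))*s + s = (9*P*s)*s + s = 9*P*s² + s = s + 9*P*s²)
L(U, -8)² = (11*(1 + 9*(-8)*(11/12))/12)² = (11*(1 - 66)/12)² = ((11/12)*(-65))² = (-715/12)² = 511225/144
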